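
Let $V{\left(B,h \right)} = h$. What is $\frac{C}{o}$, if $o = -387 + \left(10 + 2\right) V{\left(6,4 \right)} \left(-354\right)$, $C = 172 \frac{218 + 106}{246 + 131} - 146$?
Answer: $- \frac{686}{6551883} \approx -0.0001047$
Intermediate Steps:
$C = \frac{686}{377}$ ($C = 172 \cdot \frac{324}{377} - 146 = \frac{55728}{377} - 146 = \frac{686}{377} \approx 1.8196$)
$o = -17379$ ($o = -387 + \left(10 + 2\right) 4 \left(-354\right) = -387 + 12 \cdot 4 \left(-354\right) = -387 + 48 \left(-354\right) = -387 - 16992 = -17379$)
$\frac{C}{o} = \frac{686}{377 \left(-17379\right)} = \frac{686}{377} \left(- \frac{1}{17379}\right) = - \frac{686}{6551883}$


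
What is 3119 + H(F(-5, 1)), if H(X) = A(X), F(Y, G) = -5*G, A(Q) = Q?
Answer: 3114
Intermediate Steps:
H(X) = X
3119 + H(F(-5, 1)) = 3119 - 5*1 = 3119 - 5 = 3114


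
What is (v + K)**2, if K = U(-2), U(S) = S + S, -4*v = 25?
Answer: 1681/16 ≈ 105.06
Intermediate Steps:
v = -25/4 (v = -1/4*25 = -25/4 ≈ -6.2500)
U(S) = 2*S
K = -4 (K = 2*(-2) = -4)
(v + K)**2 = (-25/4 - 4)**2 = (-41/4)**2 = 1681/16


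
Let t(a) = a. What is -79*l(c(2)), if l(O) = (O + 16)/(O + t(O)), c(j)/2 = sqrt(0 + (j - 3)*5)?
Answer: -79/2 + 316*I*sqrt(5)/5 ≈ -39.5 + 141.32*I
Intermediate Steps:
c(j) = 2*sqrt(-15 + 5*j) (c(j) = 2*sqrt(0 + (j - 3)*5) = 2*sqrt(0 + (-3 + j)*5) = 2*sqrt(0 + (-15 + 5*j)) = 2*sqrt(-15 + 5*j))
l(O) = (16 + O)/(2*O) (l(O) = (O + 16)/(O + O) = (16 + O)/((2*O)) = (16 + O)*(1/(2*O)) = (16 + O)/(2*O))
-79*l(c(2)) = -79*(16 + 2*sqrt(-15 + 5*2))/(2*(2*sqrt(-15 + 5*2))) = -79*(16 + 2*sqrt(-15 + 10))/(2*(2*sqrt(-15 + 10))) = -79*(16 + 2*sqrt(-5))/(2*(2*sqrt(-5))) = -79*(16 + 2*(I*sqrt(5)))/(2*(2*(I*sqrt(5)))) = -79*(16 + 2*I*sqrt(5))/(2*(2*I*sqrt(5))) = -79*(-I*sqrt(5)/10)*(16 + 2*I*sqrt(5))/2 = -(-79)*I*sqrt(5)*(16 + 2*I*sqrt(5))/20 = 79*I*sqrt(5)*(16 + 2*I*sqrt(5))/20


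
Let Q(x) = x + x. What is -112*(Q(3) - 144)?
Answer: 15456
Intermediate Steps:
Q(x) = 2*x
-112*(Q(3) - 144) = -112*(2*3 - 144) = -112*(6 - 144) = -112*(-138) = 15456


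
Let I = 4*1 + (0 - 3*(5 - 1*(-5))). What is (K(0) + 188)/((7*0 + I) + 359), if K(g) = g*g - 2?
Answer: 62/111 ≈ 0.55856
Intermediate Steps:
I = -26 (I = 4 + (0 - 3*(5 + 5)) = 4 + (0 - 3*10) = 4 + (0 - 30) = 4 - 30 = -26)
K(g) = -2 + g² (K(g) = g² - 2 = -2 + g²)
(K(0) + 188)/((7*0 + I) + 359) = ((-2 + 0²) + 188)/((7*0 - 26) + 359) = ((-2 + 0) + 188)/((0 - 26) + 359) = (-2 + 188)/(-26 + 359) = 186/333 = 186*(1/333) = 62/111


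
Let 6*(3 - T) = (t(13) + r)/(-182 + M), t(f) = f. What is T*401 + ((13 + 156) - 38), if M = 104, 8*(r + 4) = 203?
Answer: 5104771/3744 ≈ 1363.5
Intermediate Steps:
r = 171/8 (r = -4 + (1/8)*203 = -4 + 203/8 = 171/8 ≈ 21.375)
T = 11507/3744 (T = 3 - (13 + 171/8)/(6*(-182 + 104)) = 3 - 275/(48*(-78)) = 3 - 275*(-1)/(48*78) = 3 - 1/6*(-275/624) = 3 + 275/3744 = 11507/3744 ≈ 3.0735)
T*401 + ((13 + 156) - 38) = (11507/3744)*401 + ((13 + 156) - 38) = 4614307/3744 + (169 - 38) = 4614307/3744 + 131 = 5104771/3744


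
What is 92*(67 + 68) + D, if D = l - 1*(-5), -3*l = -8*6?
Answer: 12441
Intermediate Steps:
l = 16 (l = -(-8)*6/3 = -1/3*(-48) = 16)
D = 21 (D = 16 - 1*(-5) = 16 + 5 = 21)
92*(67 + 68) + D = 92*(67 + 68) + 21 = 92*135 + 21 = 12420 + 21 = 12441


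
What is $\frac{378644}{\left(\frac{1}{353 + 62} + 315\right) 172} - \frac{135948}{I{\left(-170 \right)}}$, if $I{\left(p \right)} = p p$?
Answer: $\frac{92780839709}{40613300050} \approx 2.2845$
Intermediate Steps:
$I{\left(p \right)} = p^{2}$
$\frac{378644}{\left(\frac{1}{353 + 62} + 315\right) 172} - \frac{135948}{I{\left(-170 \right)}} = \frac{378644}{\left(\frac{1}{353 + 62} + 315\right) 172} - \frac{135948}{\left(-170\right)^{2}} = \frac{378644}{\left(\frac{1}{415} + 315\right) 172} - \frac{135948}{28900} = \frac{378644}{\left(\frac{1}{415} + 315\right) 172} - \frac{33987}{7225} = \frac{378644}{\frac{130726}{415} \cdot 172} - \frac{33987}{7225} = \frac{378644}{\frac{22484872}{415}} - \frac{33987}{7225} = 378644 \cdot \frac{415}{22484872} - \frac{33987}{7225} = \frac{39284315}{5621218} - \frac{33987}{7225} = \frac{92780839709}{40613300050}$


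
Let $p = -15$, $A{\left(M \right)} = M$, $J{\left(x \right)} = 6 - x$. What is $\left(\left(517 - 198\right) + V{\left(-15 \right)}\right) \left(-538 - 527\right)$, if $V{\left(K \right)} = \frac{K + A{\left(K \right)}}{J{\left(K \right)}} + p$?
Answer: $- \frac{2255670}{7} \approx -3.2224 \cdot 10^{5}$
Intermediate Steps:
$V{\left(K \right)} = -15 + \frac{2 K}{6 - K}$ ($V{\left(K \right)} = \frac{K + K}{6 - K} - 15 = \frac{2 K}{6 - K} - 15 = -15 + \frac{2 K}{6 - K}$)
$\left(\left(517 - 198\right) + V{\left(-15 \right)}\right) \left(-538 - 527\right) = \left(\left(517 - 198\right) + \frac{90 - -255}{-6 - 15}\right) \left(-538 - 527\right) = \left(319 + \frac{90 + 255}{-21}\right) \left(-538 - 527\right) = \left(319 - \frac{115}{7}\right) \left(-1065\right) = \frac{2118}{7} \left(-1065\right) = - \frac{2255670}{7}$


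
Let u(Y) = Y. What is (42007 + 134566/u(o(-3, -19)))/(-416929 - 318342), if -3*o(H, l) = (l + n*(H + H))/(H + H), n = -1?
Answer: 1876097/9558523 ≈ 0.19627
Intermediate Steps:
o(H, l) = -(l - 2*H)/(6*H) (o(H, l) = -(l - (H + H))/(3*(H + H)) = -(l - 2*H)/(3*(2*H)) = -(l - 2*H)*1/(2*H)/3 = -(l - 2*H)/(6*H))
(42007 + 134566/u(o(-3, -19)))/(-416929 - 318342) = (42007 + 134566/(((1/6)*(-1*(-19) + 2*(-3))/(-3))))/(-416929 - 318342) = (42007 + 134566/(((1/6)*(-1/3)*(19 - 6))))/(-735271) = (42007 + 134566/(((1/6)*(-1/3)*13)))*(-1/735271) = (42007 + 134566/(-13/18))*(-1/735271) = (42007 + 134566*(-18/13))*(-1/735271) = (42007 - 2422188/13)*(-1/735271) = -1876097/13*(-1/735271) = 1876097/9558523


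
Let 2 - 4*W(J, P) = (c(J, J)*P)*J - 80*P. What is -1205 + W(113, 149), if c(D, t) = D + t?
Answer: -949515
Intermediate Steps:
W(J, P) = 1/2 + 20*P - P*J**2/2 (W(J, P) = 1/2 - (((J + J)*P)*J - 80*P)/4 = 1/2 - (((2*J)*P)*J - 80*P)/4 = 1/2 - ((2*J*P)*J - 80*P)/4 = 1/2 - (2*P*J**2 - 80*P)/4 = 1/2 - (-80*P + 2*P*J**2)/4 = 1/2 + (20*P - P*J**2/2) = 1/2 + 20*P - P*J**2/2)
-1205 + W(113, 149) = -1205 + (1/2 + 20*149 - 1/2*149*113**2) = -1205 + (1/2 + 2980 - 1/2*149*12769) = -1205 + (1/2 + 2980 - 1902581/2) = -1205 - 948310 = -949515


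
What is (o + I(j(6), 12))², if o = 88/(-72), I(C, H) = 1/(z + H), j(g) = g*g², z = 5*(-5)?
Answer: 23104/13689 ≈ 1.6878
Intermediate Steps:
z = -25
j(g) = g³
I(C, H) = 1/(-25 + H)
o = -11/9 (o = 88*(-1/72) = -11/9 ≈ -1.2222)
(o + I(j(6), 12))² = (-11/9 + 1/(-25 + 12))² = (-11/9 + 1/(-13))² = (-11/9 - 1/13)² = (-152/117)² = 23104/13689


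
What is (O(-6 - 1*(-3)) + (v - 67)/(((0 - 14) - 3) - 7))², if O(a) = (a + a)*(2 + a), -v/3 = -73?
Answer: ⅑ ≈ 0.11111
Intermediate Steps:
v = 219 (v = -3*(-73) = 219)
O(a) = 2*a*(2 + a) (O(a) = (2*a)*(2 + a) = 2*a*(2 + a))
(O(-6 - 1*(-3)) + (v - 67)/(((0 - 14) - 3) - 7))² = (2*(-6 - 1*(-3))*(2 + (-6 - 1*(-3))) + (219 - 67)/(((0 - 14) - 3) - 7))² = (2*(-6 + 3)*(2 + (-6 + 3)) + 152/((-14 - 3) - 7))² = (2*(-3)*(2 - 3) + 152/(-17 - 7))² = (2*(-3)*(-1) + 152/(-24))² = (6 + 152*(-1/24))² = (6 - 19/3)² = (-⅓)² = ⅑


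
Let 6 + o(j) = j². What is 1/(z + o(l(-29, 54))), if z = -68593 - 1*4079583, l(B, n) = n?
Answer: -1/4145266 ≈ -2.4124e-7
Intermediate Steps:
o(j) = -6 + j²
z = -4148176 (z = -68593 - 4079583 = -4148176)
1/(z + o(l(-29, 54))) = 1/(-4148176 + (-6 + 54²)) = 1/(-4148176 + (-6 + 2916)) = 1/(-4148176 + 2910) = 1/(-4145266) = -1/4145266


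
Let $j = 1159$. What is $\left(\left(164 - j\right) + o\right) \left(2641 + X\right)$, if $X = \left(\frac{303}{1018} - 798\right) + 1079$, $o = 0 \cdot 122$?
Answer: $- \frac{2960024505}{1018} \approx -2.9077 \cdot 10^{6}$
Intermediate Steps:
$o = 0$
$X = \frac{286361}{1018}$ ($X = \left(303 \cdot \frac{1}{1018} - 798\right) + 1079 = \left(\frac{303}{1018} - 798\right) + 1079 = - \frac{812061}{1018} + 1079 = \frac{286361}{1018} \approx 281.3$)
$\left(\left(164 - j\right) + o\right) \left(2641 + X\right) = \left(\left(164 - 1159\right) + 0\right) \left(2641 + \frac{286361}{1018}\right) = \left(\left(164 - 1159\right) + 0\right) \frac{2974899}{1018} = \left(-995 + 0\right) \frac{2974899}{1018} = \left(-995\right) \frac{2974899}{1018} = - \frac{2960024505}{1018}$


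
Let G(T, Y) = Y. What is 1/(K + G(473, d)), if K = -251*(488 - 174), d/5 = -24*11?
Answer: -1/80134 ≈ -1.2479e-5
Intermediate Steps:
d = -1320 (d = 5*(-24*11) = 5*(-264) = -1320)
K = -78814 (K = -251*314 = -78814)
1/(K + G(473, d)) = 1/(-78814 - 1320) = 1/(-80134) = -1/80134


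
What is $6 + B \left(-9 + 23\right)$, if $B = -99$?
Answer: $-1380$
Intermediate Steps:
$6 + B \left(-9 + 23\right) = 6 - 99 \left(-9 + 23\right) = 6 - 1386 = -1380$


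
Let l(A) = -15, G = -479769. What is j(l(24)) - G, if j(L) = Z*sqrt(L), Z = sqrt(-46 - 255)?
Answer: 479769 - sqrt(4515) ≈ 4.7970e+5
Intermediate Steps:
Z = I*sqrt(301) (Z = sqrt(-301) = I*sqrt(301) ≈ 17.349*I)
j(L) = I*sqrt(301)*sqrt(L) (j(L) = (I*sqrt(301))*sqrt(L) = I*sqrt(301)*sqrt(L))
j(l(24)) - G = I*sqrt(301)*sqrt(-15) - 1*(-479769) = I*sqrt(301)*(I*sqrt(15)) + 479769 = -sqrt(4515) + 479769 = 479769 - sqrt(4515)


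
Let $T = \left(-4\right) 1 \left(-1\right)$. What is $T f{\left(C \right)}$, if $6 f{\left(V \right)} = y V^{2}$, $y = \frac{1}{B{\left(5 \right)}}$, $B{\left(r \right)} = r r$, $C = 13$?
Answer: $\frac{338}{75} \approx 4.5067$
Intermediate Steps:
$B{\left(r \right)} = r^{2}$
$T = 4$ ($T = \left(-4\right) \left(-1\right) = 4$)
$y = \frac{1}{25}$ ($y = \frac{1}{5^{2}} = \frac{1}{25} \approx 0.04$)
$f{\left(V \right)} = \frac{V^{2}}{150}$ ($f{\left(V \right)} = \frac{\frac{1}{25} V^{2}}{6} = \frac{V^{2}}{150}$)
$T f{\left(C \right)} = 4 \frac{13^{2}}{150} = 4 \cdot \frac{1}{150} \cdot 169 = 4 \cdot \frac{169}{150} = \frac{338}{75}$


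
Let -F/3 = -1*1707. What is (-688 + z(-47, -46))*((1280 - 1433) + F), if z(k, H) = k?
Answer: -3651480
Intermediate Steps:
F = 5121 (F = -(-3)*1707 = -3*(-1707) = 5121)
(-688 + z(-47, -46))*((1280 - 1433) + F) = (-688 - 47)*((1280 - 1433) + 5121) = -735*(-153 + 5121) = -735*4968 = -3651480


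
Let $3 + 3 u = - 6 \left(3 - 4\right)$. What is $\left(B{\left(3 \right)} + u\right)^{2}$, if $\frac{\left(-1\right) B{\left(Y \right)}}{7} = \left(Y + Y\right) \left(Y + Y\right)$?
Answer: $63001$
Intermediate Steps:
$B{\left(Y \right)} = - 28 Y^{2}$ ($B{\left(Y \right)} = - 7 \left(Y + Y\right) \left(Y + Y\right) = - 7 \cdot 2 Y 2 Y = - 7 \cdot 4 Y^{2} = - 28 Y^{2}$)
$u = 1$ ($u = -1 + \frac{\left(-6\right) \left(3 - 4\right)}{3} = -1 + \frac{\left(-6\right) \left(-1\right)}{3} = -1 + \frac{1}{3} \cdot 6 = -1 + 2 = 1$)
$\left(B{\left(3 \right)} + u\right)^{2} = \left(- 28 \cdot 3^{2} + 1\right)^{2} = \left(\left(-28\right) 9 + 1\right)^{2} = \left(-252 + 1\right)^{2} = \left(-251\right)^{2} = 63001$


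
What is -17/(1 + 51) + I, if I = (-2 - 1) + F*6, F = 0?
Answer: -173/52 ≈ -3.3269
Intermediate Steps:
I = -3 (I = (-2 - 1) + 0*6 = -3 + 0 = -3)
-17/(1 + 51) + I = -17/(1 + 51) - 3 = -17/52 - 3 = -173/52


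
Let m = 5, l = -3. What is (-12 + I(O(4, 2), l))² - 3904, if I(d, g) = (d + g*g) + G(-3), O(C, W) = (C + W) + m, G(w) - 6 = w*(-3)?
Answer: -3375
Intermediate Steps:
G(w) = 6 - 3*w (G(w) = 6 + w*(-3) = 6 - 3*w)
O(C, W) = 5 + C + W (O(C, W) = (C + W) + 5 = 5 + C + W)
I(d, g) = 15 + d + g² (I(d, g) = (d + g*g) + (6 - 3*(-3)) = (d + g²) + (6 + 9) = (d + g²) + 15 = 15 + d + g²)
(-12 + I(O(4, 2), l))² - 3904 = (-12 + (15 + (5 + 4 + 2) + (-3)²))² - 3904 = (-12 + (15 + 11 + 9))² - 3904 = (-12 + 35)² - 3904 = 23² - 3904 = 529 - 3904 = -3375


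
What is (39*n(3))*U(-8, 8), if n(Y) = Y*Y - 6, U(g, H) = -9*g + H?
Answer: 9360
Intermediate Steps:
U(g, H) = H - 9*g
n(Y) = -6 + Y² (n(Y) = Y² - 6 = -6 + Y²)
(39*n(3))*U(-8, 8) = (39*(-6 + 3²))*(8 - 9*(-8)) = (39*(-6 + 9))*(8 + 72) = (39*3)*80 = 117*80 = 9360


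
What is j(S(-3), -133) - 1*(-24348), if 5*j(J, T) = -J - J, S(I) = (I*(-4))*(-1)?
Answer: 121764/5 ≈ 24353.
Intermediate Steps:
S(I) = 4*I (S(I) = -4*I*(-1) = 4*I)
j(J, T) = -2*J/5 (j(J, T) = (-J - J)/5 = (-2*J)/5 = -2*J/5)
j(S(-3), -133) - 1*(-24348) = -8*(-3)/5 - 1*(-24348) = -⅖*(-12) + 24348 = 24/5 + 24348 = 121764/5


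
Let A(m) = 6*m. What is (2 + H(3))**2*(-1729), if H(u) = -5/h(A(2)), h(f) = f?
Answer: -624169/144 ≈ -4334.5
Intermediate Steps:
H(u) = -5/12 (H(u) = -5/(6*2) = -5/12)
(2 + H(3))**2*(-1729) = (2 - 5/12)**2*(-1729) = (19/12)**2*(-1729) = (361/144)*(-1729) = -624169/144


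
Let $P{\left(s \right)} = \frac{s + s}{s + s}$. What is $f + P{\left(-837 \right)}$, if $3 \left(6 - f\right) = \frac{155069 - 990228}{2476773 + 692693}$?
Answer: $\frac{67393945}{9508398} \approx 7.0878$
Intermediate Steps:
$f = \frac{57885547}{9508398}$ ($f = 6 - \frac{\left(155069 - 990228\right) \frac{1}{2476773 + 692693}}{3} = 6 - \frac{\left(-835159\right) \frac{1}{3169466}}{3} = 6 - - \frac{835159}{9508398} = 6 + \frac{835159}{9508398} = \frac{57885547}{9508398} \approx 6.0878$)
$P{\left(s \right)} = 1$ ($P{\left(s \right)} = \frac{2 s}{2 s} = 2 s \frac{1}{2 s} = 1$)
$f + P{\left(-837 \right)} = \frac{57885547}{9508398} + 1 = \frac{67393945}{9508398}$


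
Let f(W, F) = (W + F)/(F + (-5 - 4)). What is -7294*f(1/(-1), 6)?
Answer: 36470/3 ≈ 12157.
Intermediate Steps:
f(W, F) = (F + W)/(-9 + F) (f(W, F) = (F + W)/(F - 9) = (F + W)/(-9 + F))
-7294*f(1/(-1), 6) = -7294*(6 + 1/(-1))/(-9 + 6) = -7294*(6 - 1)/(-3) = -(-7294)*5/3 = -7294*(-5/3) = 36470/3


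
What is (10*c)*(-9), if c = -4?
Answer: 360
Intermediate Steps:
(10*c)*(-9) = (10*(-4))*(-9) = -40*(-9) = 360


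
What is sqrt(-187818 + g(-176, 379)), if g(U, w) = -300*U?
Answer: 3*I*sqrt(15002) ≈ 367.45*I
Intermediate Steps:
sqrt(-187818 + g(-176, 379)) = sqrt(-187818 - 300*(-176)) = sqrt(-187818 + 52800) = sqrt(-135018) = 3*I*sqrt(15002)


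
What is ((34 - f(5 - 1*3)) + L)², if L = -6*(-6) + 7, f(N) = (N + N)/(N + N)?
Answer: 5776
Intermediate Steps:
f(N) = 1 (f(N) = (2*N)/((2*N)) = (2*N)*(1/(2*N)) = 1)
L = 43 (L = 36 + 7 = 43)
((34 - f(5 - 1*3)) + L)² = ((34 - 1*1) + 43)² = ((34 - 1) + 43)² = (33 + 43)² = 76² = 5776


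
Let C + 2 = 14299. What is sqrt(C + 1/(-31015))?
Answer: sqrt(13752716395810)/31015 ≈ 119.57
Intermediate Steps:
C = 14297 (C = -2 + 14299 = 14297)
sqrt(C + 1/(-31015)) = sqrt(14297 + 1/(-31015)) = sqrt(14297 - 1/31015) = sqrt(443421454/31015) = sqrt(13752716395810)/31015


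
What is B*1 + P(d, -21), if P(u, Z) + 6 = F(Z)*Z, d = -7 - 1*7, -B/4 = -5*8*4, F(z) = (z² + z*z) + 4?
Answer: -17972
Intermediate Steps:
F(z) = 4 + 2*z² (F(z) = (z² + z²) + 4 = 2*z² + 4 = 4 + 2*z²)
B = 640 (B = -4*(-5*8)*4 = -(-160)*4 = -4*(-160) = 640)
d = -14 (d = -7 - 7 = -14)
P(u, Z) = -6 + Z*(4 + 2*Z²) (P(u, Z) = -6 + (4 + 2*Z²)*Z = -6 + Z*(4 + 2*Z²))
B*1 + P(d, -21) = 640*1 + (-6 + 2*(-21)*(2 + (-21)²)) = 640 + (-6 + 2*(-21)*(2 + 441)) = 640 + (-6 + 2*(-21)*443) = 640 + (-6 - 18606) = 640 - 18612 = -17972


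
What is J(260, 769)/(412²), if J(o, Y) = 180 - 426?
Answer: -123/84872 ≈ -0.0014492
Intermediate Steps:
J(o, Y) = -246
J(260, 769)/(412²) = -246/(412²) = -246/169744 = -246*1/169744 = -123/84872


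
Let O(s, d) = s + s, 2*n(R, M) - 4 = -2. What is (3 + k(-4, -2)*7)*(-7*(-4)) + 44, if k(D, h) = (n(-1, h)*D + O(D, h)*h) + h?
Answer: 2088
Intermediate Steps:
n(R, M) = 1 (n(R, M) = 2 + (1/2)*(-2) = 2 - 1 = 1)
O(s, d) = 2*s
k(D, h) = D + h + 2*D*h (k(D, h) = (1*D + (2*D)*h) + h = (D + 2*D*h) + h = D + h + 2*D*h)
(3 + k(-4, -2)*7)*(-7*(-4)) + 44 = (3 + (-4 - 2 + 2*(-4)*(-2))*7)*(-7*(-4)) + 44 = (3 + (-4 - 2 + 16)*7)*28 + 44 = (3 + 10*7)*28 + 44 = (3 + 70)*28 + 44 = 73*28 + 44 = 2044 + 44 = 2088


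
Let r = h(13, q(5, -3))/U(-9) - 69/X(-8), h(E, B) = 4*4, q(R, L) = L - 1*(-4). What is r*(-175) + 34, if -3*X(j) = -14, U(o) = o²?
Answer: 419083/162 ≈ 2586.9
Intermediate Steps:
q(R, L) = 4 + L (q(R, L) = L + 4 = 4 + L)
h(E, B) = 16
X(j) = 14/3 (X(j) = -⅓*(-14) = 14/3)
r = -16543/1134 (r = 16/((-9)²) - 69/14/3 = 16/81 - 69*3/14 = 16*(1/81) - 207/14 = 16/81 - 207/14 = -16543/1134 ≈ -14.588)
r*(-175) + 34 = -16543/1134*(-175) + 34 = 413575/162 + 34 = 419083/162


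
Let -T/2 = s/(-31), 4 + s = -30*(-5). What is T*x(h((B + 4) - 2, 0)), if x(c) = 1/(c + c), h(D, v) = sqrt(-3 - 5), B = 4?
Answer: -73*I*sqrt(2)/62 ≈ -1.6651*I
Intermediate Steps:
s = 146 (s = -4 - 30*(-5) = -4 + 150 = 146)
h(D, v) = 2*I*sqrt(2) (h(D, v) = sqrt(-8) = 2*I*sqrt(2))
T = 292/31 (T = -292/(-31) = -292*(-1)/31 = -2*(-146/31) = 292/31 ≈ 9.4194)
x(c) = 1/(2*c)
T*x(h((B + 4) - 2, 0)) = 292*(1/(2*((2*I*sqrt(2)))))/31 = 292*((-I*sqrt(2)/4)/2)/31 = 292*(-I*sqrt(2)/8)/31 = -73*I*sqrt(2)/62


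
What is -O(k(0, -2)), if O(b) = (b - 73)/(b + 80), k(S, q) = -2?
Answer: 25/26 ≈ 0.96154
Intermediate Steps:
O(b) = (-73 + b)/(80 + b)
-O(k(0, -2)) = -(-73 - 2)/(80 - 2) = -(-75)/78 = -1*(-25/26) = 25/26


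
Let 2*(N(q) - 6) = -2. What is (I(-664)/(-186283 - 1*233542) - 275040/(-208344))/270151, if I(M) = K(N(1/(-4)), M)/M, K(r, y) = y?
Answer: 4811185819/984565542374575 ≈ 4.8866e-6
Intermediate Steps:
N(q) = 5 (N(q) = 6 + (1/2)*(-2) = 6 - 1 = 5)
I(M) = 1 (I(M) = M/M = 1)
(I(-664)/(-186283 - 1*233542) - 275040/(-208344))/270151 = (1/(-186283 - 1*233542) - 275040/(-208344))/270151 = (1/(-186283 - 233542) - 275040*(-1/208344))*(1/270151) = (1/(-419825) + 11460/8681)*(1/270151) = (1*(-1/419825) + 11460/8681)*(1/270151) = (-1/419825 + 11460/8681)*(1/270151) = (4811185819/3644500825)*(1/270151) = 4811185819/984565542374575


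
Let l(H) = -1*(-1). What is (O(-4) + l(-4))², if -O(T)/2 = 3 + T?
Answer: 9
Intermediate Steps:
O(T) = -6 - 2*T (O(T) = -2*(3 + T) = -6 - 2*T)
l(H) = 1
(O(-4) + l(-4))² = ((-6 - 2*(-4)) + 1)² = ((-6 + 8) + 1)² = (2 + 1)² = 3² = 9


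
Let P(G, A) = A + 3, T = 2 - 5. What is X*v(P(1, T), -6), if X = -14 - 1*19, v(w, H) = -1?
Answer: 33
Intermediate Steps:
T = -3
P(G, A) = 3 + A
X = -33 (X = -14 - 19 = -33)
X*v(P(1, T), -6) = -33*(-1) = 33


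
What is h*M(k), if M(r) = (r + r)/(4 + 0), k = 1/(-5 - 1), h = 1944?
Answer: -162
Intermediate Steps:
k = -1/6 (k = 1/(-6) = -1/6 ≈ -0.16667)
M(r) = r/2 (M(r) = (2*r)/4 = (2*r)*(1/4) = r/2)
h*M(k) = 1944*((1/2)*(-1/6)) = 1944*(-1/12) = -162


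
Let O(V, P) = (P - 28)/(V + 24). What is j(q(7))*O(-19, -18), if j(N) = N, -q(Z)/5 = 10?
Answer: 460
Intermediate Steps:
q(Z) = -50 (q(Z) = -5*10 = -50)
O(V, P) = (-28 + P)/(24 + V)
j(q(7))*O(-19, -18) = -50*(-28 - 18)/(24 - 19) = -50*(-46)/5 = -10*(-46) = -50*(-46/5) = 460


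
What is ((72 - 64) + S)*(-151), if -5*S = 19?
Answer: -3171/5 ≈ -634.20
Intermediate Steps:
S = -19/5 (S = -⅕*19 = -19/5 ≈ -3.8000)
((72 - 64) + S)*(-151) = ((72 - 64) - 19/5)*(-151) = (8 - 19/5)*(-151) = (21/5)*(-151) = -3171/5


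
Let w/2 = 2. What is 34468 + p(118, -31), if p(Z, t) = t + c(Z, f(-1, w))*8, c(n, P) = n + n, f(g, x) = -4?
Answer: 36325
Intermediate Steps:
w = 4 (w = 2*2 = 4)
c(n, P) = 2*n
p(Z, t) = t + 16*Z (p(Z, t) = t + (2*Z)*8 = t + 16*Z)
34468 + p(118, -31) = 34468 + (-31 + 16*118) = 34468 + (-31 + 1888) = 34468 + 1857 = 36325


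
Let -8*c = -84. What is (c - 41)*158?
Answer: -4819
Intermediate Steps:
c = 21/2 (c = -⅛*(-84) = 21/2 ≈ 10.500)
(c - 41)*158 = (21/2 - 41)*158 = -61/2*158 = -4819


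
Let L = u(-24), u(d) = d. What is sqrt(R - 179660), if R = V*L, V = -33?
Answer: 2*I*sqrt(44717) ≈ 422.93*I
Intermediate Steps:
L = -24
R = 792 (R = -33*(-24) = 792)
sqrt(R - 179660) = sqrt(792 - 179660) = sqrt(-178868) = 2*I*sqrt(44717)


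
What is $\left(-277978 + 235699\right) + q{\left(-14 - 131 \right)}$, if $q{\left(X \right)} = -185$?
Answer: $-42464$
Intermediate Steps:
$\left(-277978 + 235699\right) + q{\left(-14 - 131 \right)} = \left(-277978 + 235699\right) - 185 = -42279 - 185 = -42464$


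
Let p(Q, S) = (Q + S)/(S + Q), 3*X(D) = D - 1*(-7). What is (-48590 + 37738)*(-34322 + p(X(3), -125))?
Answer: 372451492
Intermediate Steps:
X(D) = 7/3 + D/3 (X(D) = (D - 1*(-7))/3 = (D + 7)/3 = (7 + D)/3 = 7/3 + D/3)
p(Q, S) = 1 (p(Q, S) = (Q + S)/(Q + S) = 1)
(-48590 + 37738)*(-34322 + p(X(3), -125)) = (-48590 + 37738)*(-34322 + 1) = -10852*(-34321) = 372451492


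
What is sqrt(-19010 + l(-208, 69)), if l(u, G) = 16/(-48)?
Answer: I*sqrt(171093)/3 ≈ 137.88*I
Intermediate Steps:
l(u, G) = -1/3 (l(u, G) = 16*(-1/48) = -1/3)
sqrt(-19010 + l(-208, 69)) = sqrt(-19010 - 1/3) = sqrt(-57031/3) = I*sqrt(171093)/3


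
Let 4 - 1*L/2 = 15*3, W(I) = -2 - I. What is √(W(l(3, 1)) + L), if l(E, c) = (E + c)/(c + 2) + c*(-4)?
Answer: 2*I*√183/3 ≈ 9.0185*I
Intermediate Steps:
l(E, c) = -4*c + (E + c)/(2 + c) (l(E, c) = (E + c)/(2 + c) - 4*c = -4*c + (E + c)/(2 + c))
L = -82 (L = 8 - 30*3 = 8 - 2*45 = 8 - 90 = -82)
√(W(l(3, 1)) + L) = √((-2 - (3 - 7*1 - 4*1²)/(2 + 1)) - 82) = √((-2 - (3 - 7 - 4*1)/3) - 82) = √((-2 - (3 - 7 - 4)/3) - 82) = √((-2 - (-8)/3) - 82) = √((-2 - 1*(-8/3)) - 82) = √((-2 + 8/3) - 82) = √(⅔ - 82) = √(-244/3) = 2*I*√183/3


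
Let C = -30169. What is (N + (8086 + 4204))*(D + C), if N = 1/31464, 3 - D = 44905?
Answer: -29029397246831/31464 ≈ -9.2262e+8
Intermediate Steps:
D = -44902 (D = 3 - 1*44905 = 3 - 44905 = -44902)
N = 1/31464 ≈ 3.1782e-5
(N + (8086 + 4204))*(D + C) = (1/31464 + (8086 + 4204))*(-44902 - 30169) = (1/31464 + 12290)*(-75071) = (386692561/31464)*(-75071) = -29029397246831/31464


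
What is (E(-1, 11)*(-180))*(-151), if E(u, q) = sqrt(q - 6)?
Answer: 27180*sqrt(5) ≈ 60776.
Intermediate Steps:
E(u, q) = sqrt(-6 + q)
(E(-1, 11)*(-180))*(-151) = (sqrt(-6 + 11)*(-180))*(-151) = (sqrt(5)*(-180))*(-151) = -180*sqrt(5)*(-151) = 27180*sqrt(5)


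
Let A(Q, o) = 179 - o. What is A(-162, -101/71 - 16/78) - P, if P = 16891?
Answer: -46271021/2769 ≈ -16710.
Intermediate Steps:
A(-162, -101/71 - 16/78) - P = (179 - (-101/71 - 16/78)) - 1*16891 = (179 - (-101*1/71 - 16*1/78)) - 16891 = (179 - (-101/71 - 8/39)) - 16891 = (179 - 1*(-4507/2769)) - 16891 = (179 + 4507/2769) - 16891 = 500158/2769 - 16891 = -46271021/2769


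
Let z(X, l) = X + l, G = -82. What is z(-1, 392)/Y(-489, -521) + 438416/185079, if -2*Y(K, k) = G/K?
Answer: -35368944665/7588239 ≈ -4661.0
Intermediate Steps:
Y(K, k) = 41/K (Y(K, k) = -(-41)/K = 41/K)
z(-1, 392)/Y(-489, -521) + 438416/185079 = (-1 + 392)/((41/(-489))) + 438416/185079 = 391/((41*(-1/489))) + 438416*(1/185079) = 391/(-41/489) + 438416/185079 = 391*(-489/41) + 438416/185079 = -191199/41 + 438416/185079 = -35368944665/7588239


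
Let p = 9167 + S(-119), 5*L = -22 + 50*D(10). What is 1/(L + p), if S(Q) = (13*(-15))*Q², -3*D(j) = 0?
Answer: -5/13761162 ≈ -3.6334e-7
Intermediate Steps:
D(j) = 0 (D(j) = -⅓*0 = 0)
L = -22/5 (L = (-22 + 50*0)/5 = (-22 + 0)/5 = (⅕)*(-22) = -22/5 ≈ -4.4000)
S(Q) = -195*Q²
p = -2752228 (p = 9167 - 195*(-119)² = 9167 - 195*14161 = 9167 - 2761395 = -2752228)
1/(L + p) = 1/(-22/5 - 2752228) = 1/(-13761162/5) = -5/13761162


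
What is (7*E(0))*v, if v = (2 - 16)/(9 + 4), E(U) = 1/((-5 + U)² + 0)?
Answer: -98/325 ≈ -0.30154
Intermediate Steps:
E(U) = (-5 + U)⁻² (E(U) = 1/((-5 + U)²) = (-5 + U)⁻²)
v = -14/13 ≈ -1.0769
(7*E(0))*v = (7/(-5 + 0)²)*(-14/13) = (7/(-5)²)*(-14/13) = (7*(1/25))*(-14/13) = (7/25)*(-14/13) = -98/325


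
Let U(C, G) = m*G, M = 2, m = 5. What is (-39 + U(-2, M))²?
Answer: 841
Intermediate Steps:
U(C, G) = 5*G
(-39 + U(-2, M))² = (-39 + 5*2)² = (-39 + 10)² = (-29)² = 841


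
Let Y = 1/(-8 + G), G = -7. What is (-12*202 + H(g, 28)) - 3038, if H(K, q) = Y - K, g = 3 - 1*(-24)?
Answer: -82336/15 ≈ -5489.1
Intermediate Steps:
g = 27 (g = 3 + 24 = 27)
Y = -1/15 (Y = 1/(-8 - 7) = 1/(-15) = -1/15 ≈ -0.066667)
H(K, q) = -1/15 - K
(-12*202 + H(g, 28)) - 3038 = (-12*202 + (-1/15 - 1*27)) - 3038 = (-2424 + (-1/15 - 27)) - 3038 = (-2424 - 406/15) - 3038 = -36766/15 - 3038 = -82336/15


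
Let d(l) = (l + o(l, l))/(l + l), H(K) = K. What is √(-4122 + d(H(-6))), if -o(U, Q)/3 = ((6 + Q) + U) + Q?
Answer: I*√16498/2 ≈ 64.222*I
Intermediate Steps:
o(U, Q) = -18 - 6*Q - 3*U (o(U, Q) = -3*(((6 + Q) + U) + Q) = -3*((6 + Q + U) + Q) = -3*(6 + U + 2*Q) = -18 - 6*Q - 3*U)
d(l) = (-18 - 8*l)/(2*l) (d(l) = (l + (-18 - 6*l - 3*l))/(l + l) = (l + (-18 - 9*l))/((2*l)) = (-18 - 8*l)*(1/(2*l)) = (-18 - 8*l)/(2*l))
√(-4122 + d(H(-6))) = √(-4122 + (-4 - 9/(-6))) = √(-4122 + (-4 - 9*(-⅙))) = √(-4122 + (-4 + 3/2)) = √(-4122 - 5/2) = √(-8249/2) = I*√16498/2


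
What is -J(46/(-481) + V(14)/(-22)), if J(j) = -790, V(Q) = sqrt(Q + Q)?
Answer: 790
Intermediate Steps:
V(Q) = sqrt(2)*sqrt(Q) (V(Q) = sqrt(2*Q) = sqrt(2)*sqrt(Q))
-J(46/(-481) + V(14)/(-22)) = -1*(-790) = 790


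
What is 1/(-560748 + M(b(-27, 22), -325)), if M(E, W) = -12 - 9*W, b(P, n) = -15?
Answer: -1/557835 ≈ -1.7926e-6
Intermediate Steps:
1/(-560748 + M(b(-27, 22), -325)) = 1/(-560748 + (-12 - 9*(-325))) = 1/(-560748 + (-12 + 2925)) = 1/(-560748 + 2913) = 1/(-557835) = -1/557835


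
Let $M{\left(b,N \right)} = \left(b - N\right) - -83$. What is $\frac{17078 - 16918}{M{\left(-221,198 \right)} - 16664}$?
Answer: $- \frac{4}{425} \approx -0.0094118$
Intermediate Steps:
$M{\left(b,N \right)} = 83 + b - N$ ($M{\left(b,N \right)} = \left(b - N\right) + 83 = 83 + b - N$)
$\frac{17078 - 16918}{M{\left(-221,198 \right)} - 16664} = \frac{17078 - 16918}{\left(83 - 221 - 198\right) - 16664} = \frac{160}{\left(83 - 221 - 198\right) - 16664} = \frac{160}{-336 - 16664} = \frac{160}{-17000} = 160 \left(- \frac{1}{17000}\right) = - \frac{4}{425}$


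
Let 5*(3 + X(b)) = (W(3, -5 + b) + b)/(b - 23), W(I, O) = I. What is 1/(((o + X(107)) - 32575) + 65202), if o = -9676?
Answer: 42/963827 ≈ 4.3576e-5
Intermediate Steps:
X(b) = -3 + (3 + b)/(5*(-23 + b)) (X(b) = -3 + ((3 + b)/(b - 23))/5 = -3 + ((3 + b)/(-23 + b))/5 = -3 + (3 + b)/(5*(-23 + b)))
1/(((o + X(107)) - 32575) + 65202) = 1/(((-9676 + 2*(174 - 7*107)/(5*(-23 + 107))) - 32575) + 65202) = 1/(((-9676 + (⅖)*(174 - 749)/84) - 32575) + 65202) = 1/(((-9676 + (⅖)*(1/84)*(-575)) - 32575) + 65202) = 1/(((-9676 - 115/42) - 32575) + 65202) = 1/((-406507/42 - 32575) + 65202) = 1/(-1774657/42 + 65202) = 1/(963827/42) = 42/963827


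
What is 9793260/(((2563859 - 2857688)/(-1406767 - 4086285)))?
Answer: 17931628809840/97943 ≈ 1.8308e+8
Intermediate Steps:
9793260/(((2563859 - 2857688)/(-1406767 - 4086285))) = 9793260/((-293829/(-5493052))) = 9793260/((-293829*(-1/5493052))) = 9793260/(293829/5493052) = 9793260*(5493052/293829) = 17931628809840/97943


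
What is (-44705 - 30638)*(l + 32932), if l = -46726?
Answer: 1039281342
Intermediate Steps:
(-44705 - 30638)*(l + 32932) = (-44705 - 30638)*(-46726 + 32932) = -75343*(-13794) = 1039281342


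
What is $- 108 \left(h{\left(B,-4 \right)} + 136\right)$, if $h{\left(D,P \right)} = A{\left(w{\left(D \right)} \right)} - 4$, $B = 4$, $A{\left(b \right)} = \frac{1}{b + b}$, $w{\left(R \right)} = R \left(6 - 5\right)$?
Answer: $- \frac{28539}{2} \approx -14270.0$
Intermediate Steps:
$w{\left(R \right)} = R$ ($w{\left(R \right)} = R 1 = R$)
$A{\left(b \right)} = \frac{1}{2 b}$
$h{\left(D,P \right)} = -4 + \frac{1}{2 D}$ ($h{\left(D,P \right)} = \frac{1}{2 D} - 4 = -4 + \frac{1}{2 D}$)
$- 108 \left(h{\left(B,-4 \right)} + 136\right) = - 108 \left(\left(-4 + \frac{1}{2 \cdot 4}\right) + 136\right) = - 108 \left(\left(-4 + \frac{1}{2} \cdot \frac{1}{4}\right) + 136\right) = - 108 \left(\left(-4 + \frac{1}{8}\right) + 136\right) = - 108 \left(- \frac{31}{8} + 136\right) = \left(-108\right) \frac{1057}{8} = - \frac{28539}{2}$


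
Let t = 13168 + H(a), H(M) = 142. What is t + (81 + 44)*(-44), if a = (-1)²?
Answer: 7810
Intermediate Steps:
a = 1
t = 13310 (t = 13168 + 142 = 13310)
t + (81 + 44)*(-44) = 13310 + (81 + 44)*(-44) = 13310 + 125*(-44) = 13310 - 5500 = 7810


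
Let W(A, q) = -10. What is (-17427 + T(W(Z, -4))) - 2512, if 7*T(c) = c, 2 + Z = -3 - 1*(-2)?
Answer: -139583/7 ≈ -19940.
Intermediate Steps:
Z = -3 (Z = -2 + (-3 - 1*(-2)) = -2 + (-3 + 2) = -2 - 1 = -3)
T(c) = c/7
(-17427 + T(W(Z, -4))) - 2512 = (-17427 + (1/7)*(-10)) - 2512 = (-17427 - 10/7) - 2512 = -121999/7 - 2512 = -139583/7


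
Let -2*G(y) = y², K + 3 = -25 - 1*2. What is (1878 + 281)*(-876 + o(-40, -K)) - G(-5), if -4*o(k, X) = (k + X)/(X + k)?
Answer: -7567245/4 ≈ -1.8918e+6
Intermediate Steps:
K = -30 (K = -3 + (-25 - 1*2) = -3 + (-25 - 2) = -3 - 27 = -30)
o(k, X) = -¼ (o(k, X) = -(k + X)/(4*(X + k)) = -(X + k)/(4*(X + k)) = -¼*1 = -¼)
G(y) = -y²/2
(1878 + 281)*(-876 + o(-40, -K)) - G(-5) = (1878 + 281)*(-876 - ¼) - (-1)*(-5)²/2 = 2159*(-3505/4) - (-1)*25/2 = -7567295/4 - 1*(-25/2) = -7567295/4 + 25/2 = -7567245/4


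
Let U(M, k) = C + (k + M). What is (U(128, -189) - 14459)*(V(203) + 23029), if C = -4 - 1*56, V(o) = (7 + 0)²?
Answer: -336477240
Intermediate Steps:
V(o) = 49 (V(o) = 7² = 49)
C = -60 (C = -4 - 56 = -60)
U(M, k) = -60 + M + k (U(M, k) = -60 + (k + M) = -60 + (M + k) = -60 + M + k)
(U(128, -189) - 14459)*(V(203) + 23029) = ((-60 + 128 - 189) - 14459)*(49 + 23029) = (-121 - 14459)*23078 = -14580*23078 = -336477240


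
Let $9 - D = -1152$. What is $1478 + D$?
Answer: $2639$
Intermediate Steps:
$D = 1161$ ($D = 9 - -1152 = 9 + 1152 = 1161$)
$1478 + D = 1478 + 1161 = 2639$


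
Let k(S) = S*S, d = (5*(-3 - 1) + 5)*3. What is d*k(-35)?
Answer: -55125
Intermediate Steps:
d = -45 (d = (5*(-4) + 5)*3 = (-20 + 5)*3 = -15*3 = -45)
k(S) = S²
d*k(-35) = -45*(-35)² = -45*1225 = -55125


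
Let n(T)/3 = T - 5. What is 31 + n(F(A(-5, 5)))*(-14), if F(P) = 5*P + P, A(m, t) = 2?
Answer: -263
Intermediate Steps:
F(P) = 6*P
n(T) = -15 + 3*T (n(T) = 3*(T - 5) = 3*(-5 + T) = -15 + 3*T)
31 + n(F(A(-5, 5)))*(-14) = 31 + (-15 + 3*(6*2))*(-14) = 31 + (-15 + 3*12)*(-14) = 31 + (-15 + 36)*(-14) = 31 + 21*(-14) = 31 - 294 = -263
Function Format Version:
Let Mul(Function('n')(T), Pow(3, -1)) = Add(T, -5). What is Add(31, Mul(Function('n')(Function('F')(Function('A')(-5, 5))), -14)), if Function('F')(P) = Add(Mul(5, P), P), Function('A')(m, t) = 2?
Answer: -263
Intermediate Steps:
Function('F')(P) = Mul(6, P)
Function('n')(T) = Add(-15, Mul(3, T)) (Function('n')(T) = Mul(3, Add(T, -5)) = Mul(3, Add(-5, T)) = Add(-15, Mul(3, T)))
Add(31, Mul(Function('n')(Function('F')(Function('A')(-5, 5))), -14)) = Add(31, Mul(Add(-15, Mul(3, Mul(6, 2))), -14)) = Add(31, Mul(Add(-15, Mul(3, 12)), -14)) = Add(31, Mul(Add(-15, 36), -14)) = Add(31, Mul(21, -14)) = Add(31, -294) = -263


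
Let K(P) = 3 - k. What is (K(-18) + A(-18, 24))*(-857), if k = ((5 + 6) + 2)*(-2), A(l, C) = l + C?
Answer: -29995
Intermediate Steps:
A(l, C) = C + l
k = -26 (k = (11 + 2)*(-2) = 13*(-2) = -26)
K(P) = 29 (K(P) = 3 - 1*(-26) = 3 + 26 = 29)
(K(-18) + A(-18, 24))*(-857) = (29 + (24 - 18))*(-857) = (29 + 6)*(-857) = 35*(-857) = -29995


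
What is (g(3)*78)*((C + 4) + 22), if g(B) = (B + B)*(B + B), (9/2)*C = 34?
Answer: 94224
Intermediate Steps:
C = 68/9 (C = (2/9)*34 = 68/9 ≈ 7.5556)
g(B) = 4*B² (g(B) = (2*B)*(2*B) = 4*B²)
(g(3)*78)*((C + 4) + 22) = ((4*3²)*78)*((68/9 + 4) + 22) = ((4*9)*78)*(104/9 + 22) = (36*78)*(302/9) = 2808*(302/9) = 94224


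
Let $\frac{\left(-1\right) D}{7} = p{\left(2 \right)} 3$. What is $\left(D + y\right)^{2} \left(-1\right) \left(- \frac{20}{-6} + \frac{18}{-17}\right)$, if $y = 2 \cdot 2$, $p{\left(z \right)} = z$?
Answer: $- \frac{167504}{51} \approx -3284.4$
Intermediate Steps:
$D = -42$ ($D = - 7 \cdot 2 \cdot 3 = \left(-7\right) 6 = -42$)
$y = 4$
$\left(D + y\right)^{2} \left(-1\right) \left(- \frac{20}{-6} + \frac{18}{-17}\right) = \left(-42 + 4\right)^{2} \left(-1\right) \left(- \frac{20}{-6} + \frac{18}{-17}\right) = \left(-38\right)^{2} \left(-1\right) \left(\left(-20\right) \left(- \frac{1}{6}\right) + 18 \left(- \frac{1}{17}\right)\right) = 1444 \left(-1\right) \left(\frac{10}{3} - \frac{18}{17}\right) = \left(-1444\right) \frac{116}{51} = - \frac{167504}{51}$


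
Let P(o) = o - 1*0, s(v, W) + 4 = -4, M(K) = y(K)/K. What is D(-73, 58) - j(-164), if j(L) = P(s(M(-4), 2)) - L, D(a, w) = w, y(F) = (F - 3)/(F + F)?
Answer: -98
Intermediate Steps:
y(F) = (-3 + F)/(2*F) (y(F) = (-3 + F)/((2*F)) = (-3 + F)*(1/(2*F)) = (-3 + F)/(2*F))
M(K) = (-3 + K)/(2*K**2) (M(K) = ((-3 + K)/(2*K))/K = (-3 + K)/(2*K**2))
s(v, W) = -8 (s(v, W) = -4 - 4 = -8)
P(o) = o (P(o) = o + 0 = o)
j(L) = -8 - L
D(-73, 58) - j(-164) = 58 - (-8 - 1*(-164)) = 58 - (-8 + 164) = 58 - 1*156 = 58 - 156 = -98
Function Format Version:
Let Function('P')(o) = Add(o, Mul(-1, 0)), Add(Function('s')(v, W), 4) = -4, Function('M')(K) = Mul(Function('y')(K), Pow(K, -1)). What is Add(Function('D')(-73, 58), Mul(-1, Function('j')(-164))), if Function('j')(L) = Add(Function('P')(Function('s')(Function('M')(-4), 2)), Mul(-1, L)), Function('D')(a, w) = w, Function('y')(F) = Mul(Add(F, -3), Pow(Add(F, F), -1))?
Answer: -98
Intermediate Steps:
Function('y')(F) = Mul(Rational(1, 2), Pow(F, -1), Add(-3, F)) (Function('y')(F) = Mul(Add(-3, F), Pow(Mul(2, F), -1)) = Mul(Add(-3, F), Mul(Rational(1, 2), Pow(F, -1))) = Mul(Rational(1, 2), Pow(F, -1), Add(-3, F)))
Function('M')(K) = Mul(Rational(1, 2), Pow(K, -2), Add(-3, K)) (Function('M')(K) = Mul(Mul(Rational(1, 2), Pow(K, -1), Add(-3, K)), Pow(K, -1)) = Mul(Rational(1, 2), Pow(K, -2), Add(-3, K)))
Function('s')(v, W) = -8 (Function('s')(v, W) = Add(-4, -4) = -8)
Function('P')(o) = o (Function('P')(o) = Add(o, 0) = o)
Function('j')(L) = Add(-8, Mul(-1, L))
Add(Function('D')(-73, 58), Mul(-1, Function('j')(-164))) = Add(58, Mul(-1, Add(-8, Mul(-1, -164)))) = Add(58, Mul(-1, Add(-8, 164))) = Add(58, Mul(-1, 156)) = Add(58, -156) = -98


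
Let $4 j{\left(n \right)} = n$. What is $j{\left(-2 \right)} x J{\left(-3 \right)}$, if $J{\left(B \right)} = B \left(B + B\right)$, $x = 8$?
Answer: $-72$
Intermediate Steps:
$j{\left(n \right)} = \frac{n}{4}$
$J{\left(B \right)} = 2 B^{2}$ ($J{\left(B \right)} = B 2 B = 2 B^{2}$)
$j{\left(-2 \right)} x J{\left(-3 \right)} = \frac{1}{4} \left(-2\right) 8 \cdot 2 \left(-3\right)^{2} = \left(- \frac{1}{2}\right) 8 \cdot 2 \cdot 9 = \left(-4\right) 18 = -72$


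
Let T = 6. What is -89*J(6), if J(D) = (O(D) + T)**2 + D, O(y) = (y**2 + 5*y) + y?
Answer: -542010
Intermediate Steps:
O(y) = y**2 + 6*y
J(D) = D + (6 + D*(6 + D))**2 (J(D) = (D*(6 + D) + 6)**2 + D = (6 + D*(6 + D))**2 + D = D + (6 + D*(6 + D))**2)
-89*J(6) = -89*(6 + (6 + 6*(6 + 6))**2) = -89*(6 + (6 + 6*12)**2) = -89*(6 + (6 + 72)**2) = -89*(6 + 78**2) = -89*(6 + 6084) = -89*6090 = -542010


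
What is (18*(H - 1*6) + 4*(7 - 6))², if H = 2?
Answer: 4624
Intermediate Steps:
(18*(H - 1*6) + 4*(7 - 6))² = (18*(2 - 1*6) + 4*(7 - 6))² = (18*(2 - 6) + 4*1)² = (18*(-4) + 4)² = (-72 + 4)² = (-68)² = 4624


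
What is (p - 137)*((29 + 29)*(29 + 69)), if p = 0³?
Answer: -778708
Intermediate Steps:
p = 0
(p - 137)*((29 + 29)*(29 + 69)) = (0 - 137)*((29 + 29)*(29 + 69)) = -7946*98 = -137*5684 = -778708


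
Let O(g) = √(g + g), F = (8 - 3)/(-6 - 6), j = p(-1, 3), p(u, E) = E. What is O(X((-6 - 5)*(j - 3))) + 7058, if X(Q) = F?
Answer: 7058 + I*√30/6 ≈ 7058.0 + 0.91287*I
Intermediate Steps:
j = 3
F = -5/12 (F = 5/(-12) = 5*(-1/12) = -5/12 ≈ -0.41667)
X(Q) = -5/12
O(g) = √2*√g (O(g) = √(2*g) = √2*√g)
O(X((-6 - 5)*(j - 3))) + 7058 = √2*√(-5/12) + 7058 = √2*(I*√15/6) + 7058 = I*√30/6 + 7058 = 7058 + I*√30/6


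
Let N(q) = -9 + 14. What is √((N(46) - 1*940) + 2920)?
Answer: √1985 ≈ 44.553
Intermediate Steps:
N(q) = 5
√((N(46) - 1*940) + 2920) = √((5 - 1*940) + 2920) = √((5 - 940) + 2920) = √(-935 + 2920) = √1985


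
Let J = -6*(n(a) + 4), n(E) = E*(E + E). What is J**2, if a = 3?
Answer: 17424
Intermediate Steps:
n(E) = 2*E**2 (n(E) = E*(2*E) = 2*E**2)
J = -132 (J = -6*(2*3**2 + 4) = -6*(2*9 + 4) = -6*(18 + 4) = -6*22 = -132)
J**2 = (-132)**2 = 17424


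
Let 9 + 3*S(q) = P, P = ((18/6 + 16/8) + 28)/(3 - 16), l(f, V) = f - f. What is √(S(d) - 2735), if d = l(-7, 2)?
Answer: I*√462865/13 ≈ 52.334*I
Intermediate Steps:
l(f, V) = 0
d = 0
P = -33/13 (P = ((18*(⅙) + 16*(⅛)) + 28)/(-13) = ((3 + 2) + 28)*(-1/13) = (5 + 28)*(-1/13) = 33*(-1/13) = -33/13 ≈ -2.5385)
S(q) = -50/13 (S(q) = -3 + (⅓)*(-33/13) = -3 - 11/13 = -50/13)
√(S(d) - 2735) = √(-50/13 - 2735) = √(-35605/13) = I*√462865/13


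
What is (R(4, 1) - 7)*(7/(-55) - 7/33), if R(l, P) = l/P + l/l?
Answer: 112/165 ≈ 0.67879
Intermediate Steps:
R(l, P) = 1 + l/P (R(l, P) = l/P + 1 = 1 + l/P)
(R(4, 1) - 7)*(7/(-55) - 7/33) = ((1 + 4)/1 - 7)*(7/(-55) - 7/33) = (1*5 - 7)*(7*(-1/55) - 7*1/33) = (5 - 7)*(-7/55 - 7/33) = -2*(-56/165) = 112/165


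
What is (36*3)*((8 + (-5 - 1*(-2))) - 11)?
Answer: -648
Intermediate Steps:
(36*3)*((8 + (-5 - 1*(-2))) - 11) = 108*((8 + (-5 + 2)) - 11) = 108*((8 - 3) - 11) = 108*(5 - 11) = 108*(-6) = -648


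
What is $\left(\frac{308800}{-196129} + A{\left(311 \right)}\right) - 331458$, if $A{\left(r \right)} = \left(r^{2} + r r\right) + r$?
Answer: $- \frac{27008252745}{196129} \approx -1.3771 \cdot 10^{5}$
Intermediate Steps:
$A{\left(r \right)} = r + 2 r^{2}$ ($A{\left(r \right)} = \left(r^{2} + r^{2}\right) + r = 2 r^{2} + r = r + 2 r^{2}$)
$\left(\frac{308800}{-196129} + A{\left(311 \right)}\right) - 331458 = \left(\frac{308800}{-196129} + 311 \left(1 + 2 \cdot 311\right)\right) - 331458 = \left(308800 \left(- \frac{1}{196129}\right) + 311 \left(1 + 622\right)\right) - 331458 = \left(- \frac{308800}{196129} + 311 \cdot 623\right) - 331458 = \left(- \frac{308800}{196129} + 193753\right) - 331458 = \frac{38000273337}{196129} - 331458 = - \frac{27008252745}{196129}$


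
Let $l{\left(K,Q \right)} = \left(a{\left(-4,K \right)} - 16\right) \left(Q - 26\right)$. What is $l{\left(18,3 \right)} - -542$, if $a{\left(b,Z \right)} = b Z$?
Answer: $2566$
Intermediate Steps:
$a{\left(b,Z \right)} = Z b$
$l{\left(K,Q \right)} = \left(-26 + Q\right) \left(-16 - 4 K\right)$ ($l{\left(K,Q \right)} = \left(K \left(-4\right) - 16\right) \left(Q - 26\right) = \left(- 4 K - 16\right) \left(-26 + Q\right) = \left(-16 - 4 K\right) \left(-26 + Q\right) = \left(-26 + Q\right) \left(-16 - 4 K\right)$)
$l{\left(18,3 \right)} - -542 = \left(416 - 48 + 104 \cdot 18 - 72 \cdot 3\right) - -542 = \left(416 - 48 + 1872 - 216\right) + 542 = 2024 + 542 = 2566$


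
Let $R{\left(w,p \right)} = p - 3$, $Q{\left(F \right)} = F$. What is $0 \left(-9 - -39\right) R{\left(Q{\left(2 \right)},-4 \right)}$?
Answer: $0$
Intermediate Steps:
$R{\left(w,p \right)} = -3 + p$
$0 \left(-9 - -39\right) R{\left(Q{\left(2 \right)},-4 \right)} = 0 \left(-9 - -39\right) \left(-3 - 4\right) = 0 \left(-9 + 39\right) \left(-7\right) = 0 \cdot 30 \left(-7\right) = 0 \left(-7\right) = 0$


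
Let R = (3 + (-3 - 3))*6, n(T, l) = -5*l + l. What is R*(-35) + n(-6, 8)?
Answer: 598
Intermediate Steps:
n(T, l) = -4*l
R = -18 (R = (3 - 6)*6 = -3*6 = -18)
R*(-35) + n(-6, 8) = -18*(-35) - 4*8 = 630 - 32 = 598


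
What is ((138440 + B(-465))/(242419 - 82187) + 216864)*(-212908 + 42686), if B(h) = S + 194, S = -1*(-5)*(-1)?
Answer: -2957495846254547/80116 ≈ -3.6915e+10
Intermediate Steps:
S = -5 (S = 5*(-1) = -5)
B(h) = 189 (B(h) = -5 + 194 = 189)
((138440 + B(-465))/(242419 - 82187) + 216864)*(-212908 + 42686) = ((138440 + 189)/(242419 - 82187) + 216864)*(-212908 + 42686) = (138629/160232 + 216864)*(-170222) = (34748691077/160232)*(-170222) = -2957495846254547/80116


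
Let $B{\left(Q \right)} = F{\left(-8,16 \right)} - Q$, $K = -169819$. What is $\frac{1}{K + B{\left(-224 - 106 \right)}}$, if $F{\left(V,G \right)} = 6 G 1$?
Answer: $- \frac{1}{169393} \approx -5.9034 \cdot 10^{-6}$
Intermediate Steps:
$F{\left(V,G \right)} = 6 G$
$B{\left(Q \right)} = 96 - Q$ ($B{\left(Q \right)} = 6 \cdot 16 - Q = 96 - Q$)
$\frac{1}{K + B{\left(-224 - 106 \right)}} = \frac{1}{-169819 + \left(96 - \left(-224 - 106\right)\right)} = \frac{1}{-169819 + \left(96 - -330\right)} = \frac{1}{-169819 + \left(96 + 330\right)} = \frac{1}{-169819 + 426} = \frac{1}{-169393} = - \frac{1}{169393}$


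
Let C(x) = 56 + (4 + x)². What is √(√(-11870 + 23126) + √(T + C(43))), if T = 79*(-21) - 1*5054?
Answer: √(2*√2814 + 4*I*√278) ≈ 10.757 + 3.1001*I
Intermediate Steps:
T = -6713 (T = -1659 - 5054 = -6713)
√(√(-11870 + 23126) + √(T + C(43))) = √(√(-11870 + 23126) + √(-6713 + (56 + (4 + 43)²))) = √(√11256 + √(-6713 + (56 + 47²))) = √(2*√2814 + √(-6713 + (56 + 2209))) = √(2*√2814 + √(-6713 + 2265)) = √(2*√2814 + √(-4448)) = √(2*√2814 + 4*I*√278)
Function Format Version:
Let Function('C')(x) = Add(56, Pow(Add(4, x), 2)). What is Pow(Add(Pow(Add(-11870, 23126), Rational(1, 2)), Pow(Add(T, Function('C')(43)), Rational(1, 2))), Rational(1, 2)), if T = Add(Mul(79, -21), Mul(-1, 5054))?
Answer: Pow(Add(Mul(2, Pow(2814, Rational(1, 2))), Mul(4, I, Pow(278, Rational(1, 2)))), Rational(1, 2)) ≈ Add(10.757, Mul(3.1001, I))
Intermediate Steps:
T = -6713 (T = Add(-1659, -5054) = -6713)
Pow(Add(Pow(Add(-11870, 23126), Rational(1, 2)), Pow(Add(T, Function('C')(43)), Rational(1, 2))), Rational(1, 2)) = Pow(Add(Pow(Add(-11870, 23126), Rational(1, 2)), Pow(Add(-6713, Add(56, Pow(Add(4, 43), 2))), Rational(1, 2))), Rational(1, 2)) = Pow(Add(Pow(11256, Rational(1, 2)), Pow(Add(-6713, Add(56, Pow(47, 2))), Rational(1, 2))), Rational(1, 2)) = Pow(Add(Mul(2, Pow(2814, Rational(1, 2))), Pow(Add(-6713, Add(56, 2209)), Rational(1, 2))), Rational(1, 2)) = Pow(Add(Mul(2, Pow(2814, Rational(1, 2))), Pow(Add(-6713, 2265), Rational(1, 2))), Rational(1, 2)) = Pow(Add(Mul(2, Pow(2814, Rational(1, 2))), Pow(-4448, Rational(1, 2))), Rational(1, 2)) = Pow(Add(Mul(2, Pow(2814, Rational(1, 2))), Mul(4, I, Pow(278, Rational(1, 2)))), Rational(1, 2))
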